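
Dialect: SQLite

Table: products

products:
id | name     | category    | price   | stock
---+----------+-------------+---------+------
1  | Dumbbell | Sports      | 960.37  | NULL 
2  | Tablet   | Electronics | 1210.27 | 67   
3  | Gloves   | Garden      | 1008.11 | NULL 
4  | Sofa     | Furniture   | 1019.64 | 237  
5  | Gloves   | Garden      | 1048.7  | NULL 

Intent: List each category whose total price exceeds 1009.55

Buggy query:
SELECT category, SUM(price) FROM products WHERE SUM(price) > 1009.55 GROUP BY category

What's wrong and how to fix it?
Bug: WHERE runs before GROUP BY, so aggregates aren't available there

Fix: Use HAVING (which filters groups after aggregation) instead of WHERE

Corrected query:
SELECT category, SUM(price) FROM products GROUP BY category HAVING SUM(price) > 1009.55

Result:
category    | SUM(price)
------------+-----------
Electronics | 1210.27   
Furniture   | 1019.64   
Garden      | 2056.81   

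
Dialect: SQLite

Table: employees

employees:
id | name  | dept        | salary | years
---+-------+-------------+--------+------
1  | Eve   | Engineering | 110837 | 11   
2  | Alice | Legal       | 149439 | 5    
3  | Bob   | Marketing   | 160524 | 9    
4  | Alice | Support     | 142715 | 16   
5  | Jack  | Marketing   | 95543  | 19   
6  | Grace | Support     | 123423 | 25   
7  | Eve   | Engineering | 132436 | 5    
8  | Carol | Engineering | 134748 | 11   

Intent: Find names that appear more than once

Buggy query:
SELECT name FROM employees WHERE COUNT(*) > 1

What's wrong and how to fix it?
Bug: COUNT(*) is an aggregate and cannot be used in WHERE

Fix: Group first, then use HAVING for the count condition

Corrected query:
SELECT name FROM employees GROUP BY name HAVING COUNT(*) > 1

Result:
name 
-----
Alice
Eve  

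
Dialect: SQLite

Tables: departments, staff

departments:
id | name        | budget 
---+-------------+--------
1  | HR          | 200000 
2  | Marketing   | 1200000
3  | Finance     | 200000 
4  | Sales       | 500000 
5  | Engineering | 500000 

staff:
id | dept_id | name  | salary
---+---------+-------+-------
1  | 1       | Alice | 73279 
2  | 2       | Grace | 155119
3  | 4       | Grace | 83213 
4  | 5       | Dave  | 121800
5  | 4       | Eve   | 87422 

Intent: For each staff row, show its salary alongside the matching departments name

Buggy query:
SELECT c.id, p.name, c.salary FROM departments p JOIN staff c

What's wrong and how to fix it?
Bug: JOIN with no ON clause produces a cartesian product; every staff row pairs with every departments row

Fix: Add ON c.dept_id = p.id to the JOIN

Corrected query:
SELECT c.id, p.name, c.salary FROM departments p JOIN staff c ON c.dept_id = p.id

Result:
id | name        | salary
---+-------------+-------
1  | HR          | 73279 
2  | Marketing   | 155119
3  | Sales       | 83213 
4  | Engineering | 121800
5  | Sales       | 87422 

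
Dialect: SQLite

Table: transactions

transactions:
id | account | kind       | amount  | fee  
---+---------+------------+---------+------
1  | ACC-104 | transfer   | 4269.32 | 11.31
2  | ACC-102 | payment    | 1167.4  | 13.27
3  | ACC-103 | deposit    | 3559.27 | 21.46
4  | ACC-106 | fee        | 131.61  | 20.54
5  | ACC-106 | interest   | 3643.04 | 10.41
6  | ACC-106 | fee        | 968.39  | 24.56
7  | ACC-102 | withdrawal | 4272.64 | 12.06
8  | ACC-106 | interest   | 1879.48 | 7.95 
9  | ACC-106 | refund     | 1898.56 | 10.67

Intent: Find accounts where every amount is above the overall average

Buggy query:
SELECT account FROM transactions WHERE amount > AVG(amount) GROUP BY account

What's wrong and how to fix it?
Bug: WHERE evaluates per row before aggregation, so AVG() is unavailable

Fix: Compute the overall average in a scalar subquery and compare each group's MIN against it in HAVING

Corrected query:
SELECT account FROM transactions GROUP BY account HAVING MIN(amount) > (SELECT AVG(amount) FROM transactions)

Result:
account
-------
ACC-103
ACC-104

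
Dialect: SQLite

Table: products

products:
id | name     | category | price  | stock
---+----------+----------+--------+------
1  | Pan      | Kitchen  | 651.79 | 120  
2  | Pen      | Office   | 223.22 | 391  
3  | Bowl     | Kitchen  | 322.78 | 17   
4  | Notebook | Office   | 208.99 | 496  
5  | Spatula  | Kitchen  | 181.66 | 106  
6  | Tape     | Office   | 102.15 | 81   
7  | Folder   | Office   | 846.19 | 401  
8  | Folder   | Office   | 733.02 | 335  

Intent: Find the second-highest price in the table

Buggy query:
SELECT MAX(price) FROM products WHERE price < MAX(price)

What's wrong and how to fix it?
Bug: MAX(price) on the right of the comparison is an aggregate-in-WHERE error

Fix: Put the inner MAX in a scalar subquery

Corrected query:
SELECT MAX(price) FROM products WHERE price < (SELECT MAX(price) FROM products)

Result:
MAX(price)
----------
733.02    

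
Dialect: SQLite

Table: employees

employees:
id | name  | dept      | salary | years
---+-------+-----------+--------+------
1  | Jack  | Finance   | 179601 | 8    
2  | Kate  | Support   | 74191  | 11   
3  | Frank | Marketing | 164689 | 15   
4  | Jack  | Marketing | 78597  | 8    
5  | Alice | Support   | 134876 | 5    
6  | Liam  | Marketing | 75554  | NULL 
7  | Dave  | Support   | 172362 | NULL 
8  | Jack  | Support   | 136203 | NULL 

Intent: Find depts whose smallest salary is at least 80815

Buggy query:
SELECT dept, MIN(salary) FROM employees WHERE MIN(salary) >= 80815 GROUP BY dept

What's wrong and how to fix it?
Bug: MIN() in WHERE is a misuse of aggregate

Fix: Use HAVING for the per-group MIN condition

Corrected query:
SELECT dept, MIN(salary) FROM employees GROUP BY dept HAVING MIN(salary) >= 80815

Result:
dept    | MIN(salary)
--------+------------
Finance | 179601     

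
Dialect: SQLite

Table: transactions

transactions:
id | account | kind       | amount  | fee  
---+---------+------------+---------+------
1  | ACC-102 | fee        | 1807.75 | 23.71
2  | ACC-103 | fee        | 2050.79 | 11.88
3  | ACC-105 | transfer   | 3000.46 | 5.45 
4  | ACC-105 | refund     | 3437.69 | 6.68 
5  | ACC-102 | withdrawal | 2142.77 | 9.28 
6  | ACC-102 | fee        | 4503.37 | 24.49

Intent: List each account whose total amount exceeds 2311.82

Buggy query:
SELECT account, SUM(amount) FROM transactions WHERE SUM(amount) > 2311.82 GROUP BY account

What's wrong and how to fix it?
Bug: Aggregate functions cannot appear in a WHERE clause

Fix: Use HAVING (which filters groups after aggregation) instead of WHERE

Corrected query:
SELECT account, SUM(amount) FROM transactions GROUP BY account HAVING SUM(amount) > 2311.82

Result:
account | SUM(amount)
--------+------------
ACC-102 | 8453.89    
ACC-105 | 6438.15    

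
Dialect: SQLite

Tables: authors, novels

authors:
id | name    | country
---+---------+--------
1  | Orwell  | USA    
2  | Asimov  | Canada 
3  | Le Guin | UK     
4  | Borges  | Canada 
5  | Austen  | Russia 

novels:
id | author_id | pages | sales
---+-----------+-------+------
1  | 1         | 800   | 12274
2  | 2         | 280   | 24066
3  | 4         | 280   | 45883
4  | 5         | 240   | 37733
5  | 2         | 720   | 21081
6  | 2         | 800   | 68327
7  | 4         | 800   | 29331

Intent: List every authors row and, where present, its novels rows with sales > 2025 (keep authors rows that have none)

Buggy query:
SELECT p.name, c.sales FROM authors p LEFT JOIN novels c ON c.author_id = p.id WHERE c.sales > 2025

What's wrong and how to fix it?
Bug: Filtering c.sales in WHERE discards the NULL rows produced by LEFT JOIN, turning it into an inner join

Fix: Move the right-table condition into the ON clause so unmatched parents are kept

Corrected query:
SELECT p.name, c.sales FROM authors p LEFT JOIN novels c ON c.author_id = p.id AND c.sales > 2025

Result:
name    | sales
--------+------
Orwell  | 12274
Asimov  | 21081
Asimov  | 24066
Asimov  | 68327
Le Guin | NULL 
Borges  | 29331
Borges  | 45883
Austen  | 37733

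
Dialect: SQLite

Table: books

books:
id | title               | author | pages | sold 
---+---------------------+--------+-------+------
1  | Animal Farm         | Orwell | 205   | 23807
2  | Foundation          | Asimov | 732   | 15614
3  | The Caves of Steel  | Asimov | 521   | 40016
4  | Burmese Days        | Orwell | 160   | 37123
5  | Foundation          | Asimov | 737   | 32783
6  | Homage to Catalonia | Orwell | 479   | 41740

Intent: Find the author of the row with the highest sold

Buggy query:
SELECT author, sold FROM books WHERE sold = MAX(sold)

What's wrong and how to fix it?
Bug: WHERE is evaluated per row; an aggregate over the whole table isn't defined there

Fix: Use a subquery: WHERE sold = (SELECT MAX(sold) FROM books)

Corrected query:
SELECT author, sold FROM books WHERE sold = (SELECT MAX(sold) FROM books)

Result:
author | sold 
-------+------
Orwell | 41740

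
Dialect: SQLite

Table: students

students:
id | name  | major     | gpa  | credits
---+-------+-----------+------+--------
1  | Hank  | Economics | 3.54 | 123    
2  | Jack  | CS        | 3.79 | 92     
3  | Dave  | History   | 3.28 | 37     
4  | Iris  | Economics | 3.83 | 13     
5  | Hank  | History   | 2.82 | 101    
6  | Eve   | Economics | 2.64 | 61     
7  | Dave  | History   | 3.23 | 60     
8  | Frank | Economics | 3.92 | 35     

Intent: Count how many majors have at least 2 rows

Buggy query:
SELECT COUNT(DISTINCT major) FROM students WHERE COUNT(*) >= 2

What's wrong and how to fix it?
Bug: WHERE filters individual rows, not groups, so a group-level COUNT is invalid there

Fix: Group first with HAVING COUNT(*) >= 2, then COUNT the resulting groups

Corrected query:
SELECT COUNT(*) FROM (SELECT major FROM students GROUP BY major HAVING COUNT(*) >= 2)

Result:
COUNT(*)
--------
2       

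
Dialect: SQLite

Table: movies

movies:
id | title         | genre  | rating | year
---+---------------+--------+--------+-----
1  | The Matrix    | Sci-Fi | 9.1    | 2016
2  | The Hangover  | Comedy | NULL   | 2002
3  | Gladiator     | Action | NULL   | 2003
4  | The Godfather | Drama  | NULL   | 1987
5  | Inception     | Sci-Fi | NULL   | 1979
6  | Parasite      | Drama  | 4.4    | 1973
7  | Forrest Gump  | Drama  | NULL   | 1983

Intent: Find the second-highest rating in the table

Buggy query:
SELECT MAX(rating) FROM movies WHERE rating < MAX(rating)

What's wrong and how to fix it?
Bug: The inner MAX is an aggregate inside WHERE, which is not allowed

Fix: Put the inner MAX in a scalar subquery

Corrected query:
SELECT MAX(rating) FROM movies WHERE rating < (SELECT MAX(rating) FROM movies)

Result:
MAX(rating)
-----------
4.4        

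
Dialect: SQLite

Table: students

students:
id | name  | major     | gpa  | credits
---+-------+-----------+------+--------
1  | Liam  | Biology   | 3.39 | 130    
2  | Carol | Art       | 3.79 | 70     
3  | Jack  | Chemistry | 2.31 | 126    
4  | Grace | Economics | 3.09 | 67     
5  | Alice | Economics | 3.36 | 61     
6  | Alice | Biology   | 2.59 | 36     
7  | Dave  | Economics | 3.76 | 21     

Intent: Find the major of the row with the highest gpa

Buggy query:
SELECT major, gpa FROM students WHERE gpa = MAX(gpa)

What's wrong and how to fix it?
Bug: WHERE is evaluated per row; an aggregate over the whole table isn't defined there

Fix: Use a subquery: WHERE gpa = (SELECT MAX(gpa) FROM students)

Corrected query:
SELECT major, gpa FROM students WHERE gpa = (SELECT MAX(gpa) FROM students)

Result:
major | gpa 
------+-----
Art   | 3.79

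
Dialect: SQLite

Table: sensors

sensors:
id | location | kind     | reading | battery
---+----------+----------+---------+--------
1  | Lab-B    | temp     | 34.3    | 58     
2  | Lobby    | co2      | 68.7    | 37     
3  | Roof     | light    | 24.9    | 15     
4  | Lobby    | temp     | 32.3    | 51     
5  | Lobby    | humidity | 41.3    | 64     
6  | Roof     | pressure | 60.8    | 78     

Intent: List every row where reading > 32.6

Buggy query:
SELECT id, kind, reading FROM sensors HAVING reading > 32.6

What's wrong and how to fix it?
Bug: HAVING filters the output of aggregation, but this query has no GROUP BY and no aggregate functions, so SQLite rejects it (HAVING clause on a non-aggregate query); the condition here is per row

Fix: Use WHERE for row-level filtering

Corrected query:
SELECT id, kind, reading FROM sensors WHERE reading > 32.6

Result:
id | kind     | reading
---+----------+--------
1  | temp     | 34.3   
2  | co2      | 68.7   
5  | humidity | 41.3   
6  | pressure | 60.8   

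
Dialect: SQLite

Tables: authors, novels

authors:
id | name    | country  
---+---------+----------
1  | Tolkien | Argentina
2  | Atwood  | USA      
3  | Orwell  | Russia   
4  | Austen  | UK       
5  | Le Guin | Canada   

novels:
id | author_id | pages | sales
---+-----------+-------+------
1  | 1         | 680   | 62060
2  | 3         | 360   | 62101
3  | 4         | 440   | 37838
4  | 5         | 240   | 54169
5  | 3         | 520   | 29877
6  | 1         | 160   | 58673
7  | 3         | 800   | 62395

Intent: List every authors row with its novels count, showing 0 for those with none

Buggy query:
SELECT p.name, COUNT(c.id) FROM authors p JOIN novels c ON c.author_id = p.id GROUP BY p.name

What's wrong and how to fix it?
Bug: INNER JOIN drops authors rows that have no matching novels rows

Fix: Switch to LEFT JOIN to retain unmatched parent rows

Corrected query:
SELECT p.name, COUNT(c.id) FROM authors p LEFT JOIN novels c ON c.author_id = p.id GROUP BY p.name

Result:
name    | COUNT(c.id)
--------+------------
Atwood  | 0          
Austen  | 1          
Le Guin | 1          
Orwell  | 3          
Tolkien | 2          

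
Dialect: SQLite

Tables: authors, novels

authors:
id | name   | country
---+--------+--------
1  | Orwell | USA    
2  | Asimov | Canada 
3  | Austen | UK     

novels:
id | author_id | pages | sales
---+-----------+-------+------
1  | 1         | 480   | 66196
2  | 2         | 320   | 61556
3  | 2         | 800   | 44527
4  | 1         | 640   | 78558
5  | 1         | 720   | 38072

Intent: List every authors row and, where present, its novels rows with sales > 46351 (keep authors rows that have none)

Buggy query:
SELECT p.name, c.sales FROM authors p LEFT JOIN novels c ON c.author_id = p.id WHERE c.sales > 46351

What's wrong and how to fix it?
Bug: A WHERE condition on the right-hand table after LEFT JOIN drops unmatched parents

Fix: Put 'c.sales > 46351' in the JOIN's ON clause instead of WHERE

Corrected query:
SELECT p.name, c.sales FROM authors p LEFT JOIN novels c ON c.author_id = p.id AND c.sales > 46351

Result:
name   | sales
-------+------
Orwell | 66196
Orwell | 78558
Asimov | 61556
Austen | NULL 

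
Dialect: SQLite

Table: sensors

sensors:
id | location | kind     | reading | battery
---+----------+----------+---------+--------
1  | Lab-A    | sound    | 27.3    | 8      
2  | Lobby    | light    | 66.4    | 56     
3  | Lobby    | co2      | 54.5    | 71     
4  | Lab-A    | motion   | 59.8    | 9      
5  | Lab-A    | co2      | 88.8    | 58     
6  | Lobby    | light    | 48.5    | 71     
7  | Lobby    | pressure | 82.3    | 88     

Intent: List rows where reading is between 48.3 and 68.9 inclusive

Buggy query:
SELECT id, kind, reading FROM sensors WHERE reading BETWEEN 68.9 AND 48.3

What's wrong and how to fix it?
Bug: BETWEEN expects the lower bound first; with 68.9 AND 48.3 the range is empty

Fix: Swap the bounds so the smaller value comes first

Corrected query:
SELECT id, kind, reading FROM sensors WHERE reading BETWEEN 48.3 AND 68.9

Result:
id | kind   | reading
---+--------+--------
2  | light  | 66.4   
3  | co2    | 54.5   
4  | motion | 59.8   
6  | light  | 48.5   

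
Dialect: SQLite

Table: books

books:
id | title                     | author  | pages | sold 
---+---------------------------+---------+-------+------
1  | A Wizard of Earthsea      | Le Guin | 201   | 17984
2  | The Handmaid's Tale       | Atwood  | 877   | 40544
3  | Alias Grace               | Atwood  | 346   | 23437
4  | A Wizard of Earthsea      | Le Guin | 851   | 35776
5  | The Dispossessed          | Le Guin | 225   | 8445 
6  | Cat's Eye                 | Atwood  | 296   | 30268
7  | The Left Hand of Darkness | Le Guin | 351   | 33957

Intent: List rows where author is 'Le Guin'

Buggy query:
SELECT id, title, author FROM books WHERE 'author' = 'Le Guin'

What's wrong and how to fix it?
Bug: Single quotes denote string literals in SQL; the column name is being compared as a constant string

Fix: Reference the column as author without single quotes

Corrected query:
SELECT id, title, author FROM books WHERE author = 'Le Guin'

Result:
id | title                     | author 
---+---------------------------+--------
1  | A Wizard of Earthsea      | Le Guin
4  | A Wizard of Earthsea      | Le Guin
5  | The Dispossessed          | Le Guin
7  | The Left Hand of Darkness | Le Guin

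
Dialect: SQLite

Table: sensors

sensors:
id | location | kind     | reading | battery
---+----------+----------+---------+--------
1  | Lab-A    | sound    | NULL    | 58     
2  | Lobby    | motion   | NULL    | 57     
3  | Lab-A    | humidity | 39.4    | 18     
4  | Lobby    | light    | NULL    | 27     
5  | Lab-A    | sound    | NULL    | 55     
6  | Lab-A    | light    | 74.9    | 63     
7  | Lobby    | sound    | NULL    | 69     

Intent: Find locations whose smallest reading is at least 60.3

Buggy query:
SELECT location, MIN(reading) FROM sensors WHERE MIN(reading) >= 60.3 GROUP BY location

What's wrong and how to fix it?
Bug: MIN() in WHERE is a misuse of aggregate

Fix: Use HAVING for the per-group MIN condition

Corrected query:
SELECT location, MIN(reading) FROM sensors GROUP BY location HAVING MIN(reading) >= 60.3

Result:
(no rows)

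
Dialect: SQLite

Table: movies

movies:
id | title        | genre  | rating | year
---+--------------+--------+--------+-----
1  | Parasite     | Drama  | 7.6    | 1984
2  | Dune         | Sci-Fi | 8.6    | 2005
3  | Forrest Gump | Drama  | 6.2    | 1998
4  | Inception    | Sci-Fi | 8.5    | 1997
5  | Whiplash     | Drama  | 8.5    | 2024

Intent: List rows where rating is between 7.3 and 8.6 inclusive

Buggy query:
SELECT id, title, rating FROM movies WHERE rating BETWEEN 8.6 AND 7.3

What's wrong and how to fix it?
Bug: The bounds are reversed; BETWEEN a AND b requires a <= b to match anything

Fix: Write BETWEEN 7.3 AND 8.6

Corrected query:
SELECT id, title, rating FROM movies WHERE rating BETWEEN 7.3 AND 8.6

Result:
id | title     | rating
---+-----------+-------
1  | Parasite  | 7.6   
2  | Dune      | 8.6   
4  | Inception | 8.5   
5  | Whiplash  | 8.5   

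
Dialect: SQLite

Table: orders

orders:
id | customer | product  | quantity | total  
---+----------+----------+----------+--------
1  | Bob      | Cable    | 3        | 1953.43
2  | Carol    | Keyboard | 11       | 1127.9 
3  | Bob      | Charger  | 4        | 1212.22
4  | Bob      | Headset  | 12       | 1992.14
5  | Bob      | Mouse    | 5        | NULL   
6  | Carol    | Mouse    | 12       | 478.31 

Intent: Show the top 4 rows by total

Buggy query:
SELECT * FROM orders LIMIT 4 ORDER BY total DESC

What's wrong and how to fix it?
Bug: ORDER BY cannot follow LIMIT; LIMIT is the final clause

Fix: Swap the clauses: ORDER BY first, then LIMIT

Corrected query:
SELECT * FROM orders ORDER BY total DESC LIMIT 4

Result:
id | customer | product  | quantity | total  
---+----------+----------+----------+--------
4  | Bob      | Headset  | 12       | 1992.14
1  | Bob      | Cable    | 3        | 1953.43
3  | Bob      | Charger  | 4        | 1212.22
2  | Carol    | Keyboard | 11       | 1127.9 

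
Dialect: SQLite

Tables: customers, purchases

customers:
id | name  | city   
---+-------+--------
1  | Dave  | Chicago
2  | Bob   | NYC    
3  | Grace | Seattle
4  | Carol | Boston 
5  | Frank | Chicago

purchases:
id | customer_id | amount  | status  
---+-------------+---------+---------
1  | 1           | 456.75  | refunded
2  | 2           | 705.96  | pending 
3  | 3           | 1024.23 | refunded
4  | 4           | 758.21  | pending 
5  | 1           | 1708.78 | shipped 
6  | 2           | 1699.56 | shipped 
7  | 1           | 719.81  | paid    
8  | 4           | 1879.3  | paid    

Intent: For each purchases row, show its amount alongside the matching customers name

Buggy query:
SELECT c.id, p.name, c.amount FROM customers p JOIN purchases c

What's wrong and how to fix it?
Bug: JOIN with no ON clause produces a cartesian product; every purchases row pairs with every customers row

Fix: Add ON c.customer_id = p.id to the JOIN

Corrected query:
SELECT c.id, p.name, c.amount FROM customers p JOIN purchases c ON c.customer_id = p.id

Result:
id | name  | amount 
---+-------+--------
1  | Dave  | 456.75 
2  | Bob   | 705.96 
3  | Grace | 1024.23
4  | Carol | 758.21 
5  | Dave  | 1708.78
6  | Bob   | 1699.56
7  | Dave  | 719.81 
8  | Carol | 1879.3 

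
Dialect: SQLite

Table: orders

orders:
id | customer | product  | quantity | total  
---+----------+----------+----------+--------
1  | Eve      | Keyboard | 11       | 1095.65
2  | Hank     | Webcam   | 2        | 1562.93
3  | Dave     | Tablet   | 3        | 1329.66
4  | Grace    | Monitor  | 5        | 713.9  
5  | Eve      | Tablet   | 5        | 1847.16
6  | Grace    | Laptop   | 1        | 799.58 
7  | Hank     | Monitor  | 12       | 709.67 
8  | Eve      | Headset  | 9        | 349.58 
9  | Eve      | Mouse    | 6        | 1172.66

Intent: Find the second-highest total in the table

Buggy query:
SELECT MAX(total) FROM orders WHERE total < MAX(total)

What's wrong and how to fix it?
Bug: The inner MAX is an aggregate inside WHERE, which is not allowed

Fix: Compute the overall MAX in a subquery, then take MAX of rows below it

Corrected query:
SELECT MAX(total) FROM orders WHERE total < (SELECT MAX(total) FROM orders)

Result:
MAX(total)
----------
1562.93   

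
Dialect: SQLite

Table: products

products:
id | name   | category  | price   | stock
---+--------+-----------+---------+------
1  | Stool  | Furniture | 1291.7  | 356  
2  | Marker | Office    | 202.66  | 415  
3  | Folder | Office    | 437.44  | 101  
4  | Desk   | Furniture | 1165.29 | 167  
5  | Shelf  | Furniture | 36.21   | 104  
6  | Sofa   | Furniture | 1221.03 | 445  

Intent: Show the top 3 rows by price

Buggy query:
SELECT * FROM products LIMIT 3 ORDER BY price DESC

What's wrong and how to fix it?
Bug: ORDER BY cannot follow LIMIT; LIMIT is the final clause

Fix: Sort with ORDER BY, then apply LIMIT

Corrected query:
SELECT * FROM products ORDER BY price DESC LIMIT 3

Result:
id | name  | category  | price   | stock
---+-------+-----------+---------+------
1  | Stool | Furniture | 1291.7  | 356  
6  | Sofa  | Furniture | 1221.03 | 445  
4  | Desk  | Furniture | 1165.29 | 167  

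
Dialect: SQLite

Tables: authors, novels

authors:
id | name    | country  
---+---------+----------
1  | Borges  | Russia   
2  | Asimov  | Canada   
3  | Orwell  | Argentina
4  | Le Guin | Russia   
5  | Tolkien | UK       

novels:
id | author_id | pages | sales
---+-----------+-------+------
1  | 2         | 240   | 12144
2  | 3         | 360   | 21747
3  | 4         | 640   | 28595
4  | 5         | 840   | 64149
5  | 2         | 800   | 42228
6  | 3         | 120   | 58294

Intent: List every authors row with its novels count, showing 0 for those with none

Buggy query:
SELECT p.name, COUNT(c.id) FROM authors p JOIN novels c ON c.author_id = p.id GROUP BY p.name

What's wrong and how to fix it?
Bug: An inner join excludes parents with zero children

Fix: Switch to LEFT JOIN to retain unmatched parent rows

Corrected query:
SELECT p.name, COUNT(c.id) FROM authors p LEFT JOIN novels c ON c.author_id = p.id GROUP BY p.name

Result:
name    | COUNT(c.id)
--------+------------
Asimov  | 2          
Borges  | 0          
Le Guin | 1          
Orwell  | 2          
Tolkien | 1          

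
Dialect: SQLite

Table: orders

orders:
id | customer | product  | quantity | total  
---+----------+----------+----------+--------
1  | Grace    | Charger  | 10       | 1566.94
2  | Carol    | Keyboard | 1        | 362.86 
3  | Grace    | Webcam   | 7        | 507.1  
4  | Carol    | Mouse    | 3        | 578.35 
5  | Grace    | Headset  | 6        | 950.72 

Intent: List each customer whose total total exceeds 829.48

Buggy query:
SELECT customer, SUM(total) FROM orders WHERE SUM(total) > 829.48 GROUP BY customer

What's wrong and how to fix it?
Bug: SUM(total) is an aggregate, but WHERE filters rows before aggregation

Fix: Move the aggregate condition to a HAVING clause

Corrected query:
SELECT customer, SUM(total) FROM orders GROUP BY customer HAVING SUM(total) > 829.48

Result:
customer | SUM(total)
---------+-----------
Carol    | 941.21    
Grace    | 3024.76   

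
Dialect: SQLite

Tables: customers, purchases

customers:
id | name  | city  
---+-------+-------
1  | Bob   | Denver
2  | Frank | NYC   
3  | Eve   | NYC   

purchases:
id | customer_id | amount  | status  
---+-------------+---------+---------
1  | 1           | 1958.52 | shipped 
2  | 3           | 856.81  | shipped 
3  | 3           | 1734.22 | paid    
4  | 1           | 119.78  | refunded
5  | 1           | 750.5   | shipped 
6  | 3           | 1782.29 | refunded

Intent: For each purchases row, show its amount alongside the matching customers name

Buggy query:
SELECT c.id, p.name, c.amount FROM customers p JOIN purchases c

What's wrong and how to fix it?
Bug: JOIN with no ON clause produces a cartesian product; every purchases row pairs with every customers row

Fix: Add ON c.customer_id = p.id to the JOIN

Corrected query:
SELECT c.id, p.name, c.amount FROM customers p JOIN purchases c ON c.customer_id = p.id

Result:
id | name | amount 
---+------+--------
1  | Bob  | 1958.52
2  | Eve  | 856.81 
3  | Eve  | 1734.22
4  | Bob  | 119.78 
5  | Bob  | 750.5  
6  | Eve  | 1782.29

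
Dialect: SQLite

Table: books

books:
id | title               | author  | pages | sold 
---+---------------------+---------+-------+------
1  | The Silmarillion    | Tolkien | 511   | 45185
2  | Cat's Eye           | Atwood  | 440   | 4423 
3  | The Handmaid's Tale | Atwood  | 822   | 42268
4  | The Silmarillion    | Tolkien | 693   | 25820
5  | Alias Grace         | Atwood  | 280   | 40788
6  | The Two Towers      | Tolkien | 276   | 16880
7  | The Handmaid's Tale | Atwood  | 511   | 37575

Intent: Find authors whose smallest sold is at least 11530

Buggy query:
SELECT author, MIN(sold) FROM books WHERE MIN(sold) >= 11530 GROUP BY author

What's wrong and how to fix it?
Bug: Aggregates like MIN are computed per group after WHERE runs

Fix: Replace WHERE with HAVING after the GROUP BY

Corrected query:
SELECT author, MIN(sold) FROM books GROUP BY author HAVING MIN(sold) >= 11530

Result:
author  | MIN(sold)
--------+----------
Tolkien | 16880    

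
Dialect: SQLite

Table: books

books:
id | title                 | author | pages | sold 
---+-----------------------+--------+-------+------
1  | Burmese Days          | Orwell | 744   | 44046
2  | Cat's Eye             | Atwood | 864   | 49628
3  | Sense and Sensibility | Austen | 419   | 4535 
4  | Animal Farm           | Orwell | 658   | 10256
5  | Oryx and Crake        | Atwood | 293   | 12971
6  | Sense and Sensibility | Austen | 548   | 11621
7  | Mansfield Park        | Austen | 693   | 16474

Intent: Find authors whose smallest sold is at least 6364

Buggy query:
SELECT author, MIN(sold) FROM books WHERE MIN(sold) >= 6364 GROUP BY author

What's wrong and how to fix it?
Bug: Aggregates like MIN are computed per group after WHERE runs

Fix: Use HAVING for the per-group MIN condition

Corrected query:
SELECT author, MIN(sold) FROM books GROUP BY author HAVING MIN(sold) >= 6364

Result:
author | MIN(sold)
-------+----------
Atwood | 12971    
Orwell | 10256    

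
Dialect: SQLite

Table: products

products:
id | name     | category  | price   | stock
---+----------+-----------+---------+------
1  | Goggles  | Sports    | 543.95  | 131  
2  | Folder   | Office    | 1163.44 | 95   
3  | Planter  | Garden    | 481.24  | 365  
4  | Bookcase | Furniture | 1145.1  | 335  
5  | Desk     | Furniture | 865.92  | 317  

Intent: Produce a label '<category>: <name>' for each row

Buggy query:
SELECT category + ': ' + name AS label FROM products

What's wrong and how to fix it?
Bug: '+' is numeric addition; on text columns SQLite converts them to 0 instead of concatenating

Fix: Use the || operator for string concatenation

Corrected query:
SELECT category || ': ' || name AS label FROM products

Result:
label              
-------------------
Sports: Goggles    
Office: Folder     
Garden: Planter    
Furniture: Bookcase
Furniture: Desk    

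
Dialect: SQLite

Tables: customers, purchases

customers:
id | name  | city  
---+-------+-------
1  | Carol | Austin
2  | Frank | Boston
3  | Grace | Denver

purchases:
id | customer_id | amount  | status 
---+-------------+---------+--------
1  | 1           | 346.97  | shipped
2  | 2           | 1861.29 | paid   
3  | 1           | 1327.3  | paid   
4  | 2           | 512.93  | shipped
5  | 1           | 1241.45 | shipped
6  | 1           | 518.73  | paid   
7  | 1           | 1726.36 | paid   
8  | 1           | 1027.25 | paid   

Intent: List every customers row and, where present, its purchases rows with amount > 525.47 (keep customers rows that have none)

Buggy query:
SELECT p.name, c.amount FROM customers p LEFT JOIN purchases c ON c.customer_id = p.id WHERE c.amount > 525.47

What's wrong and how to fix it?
Bug: A WHERE condition on the right-hand table after LEFT JOIN drops unmatched parents

Fix: Put 'c.amount > 525.47' in the JOIN's ON clause instead of WHERE

Corrected query:
SELECT p.name, c.amount FROM customers p LEFT JOIN purchases c ON c.customer_id = p.id AND c.amount > 525.47

Result:
name  | amount 
------+--------
Carol | 1027.25
Carol | 1241.45
Carol | 1327.3 
Carol | 1726.36
Frank | 1861.29
Grace | NULL   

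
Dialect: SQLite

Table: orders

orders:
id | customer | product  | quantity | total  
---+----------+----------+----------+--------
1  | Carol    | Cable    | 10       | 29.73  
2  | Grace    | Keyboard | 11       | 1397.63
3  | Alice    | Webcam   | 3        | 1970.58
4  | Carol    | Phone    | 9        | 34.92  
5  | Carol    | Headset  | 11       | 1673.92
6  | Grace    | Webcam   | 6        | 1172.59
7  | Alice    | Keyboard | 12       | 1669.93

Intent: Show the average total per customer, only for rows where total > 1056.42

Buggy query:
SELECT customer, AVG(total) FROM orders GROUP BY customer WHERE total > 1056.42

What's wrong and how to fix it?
Bug: WHERE cannot follow GROUP BY

Fix: Place WHERE between FROM and GROUP BY

Corrected query:
SELECT customer, AVG(total) FROM orders WHERE total > 1056.42 GROUP BY customer

Result:
customer | AVG(total)
---------+-----------
Alice    | 1820.255  
Carol    | 1673.92   
Grace    | 1285.11   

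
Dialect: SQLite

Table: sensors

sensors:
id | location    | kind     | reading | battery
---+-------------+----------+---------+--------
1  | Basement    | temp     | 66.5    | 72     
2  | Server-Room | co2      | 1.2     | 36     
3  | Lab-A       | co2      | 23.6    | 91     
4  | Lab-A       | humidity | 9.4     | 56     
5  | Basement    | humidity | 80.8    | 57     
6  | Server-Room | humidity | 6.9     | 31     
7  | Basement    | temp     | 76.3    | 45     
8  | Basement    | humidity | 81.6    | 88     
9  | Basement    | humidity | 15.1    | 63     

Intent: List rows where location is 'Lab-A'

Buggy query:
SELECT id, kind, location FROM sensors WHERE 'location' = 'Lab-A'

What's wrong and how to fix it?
Bug: 'location' in single quotes is a string literal, not the column; the comparison is literal-vs-literal and never true

Fix: Reference the column as location without single quotes

Corrected query:
SELECT id, kind, location FROM sensors WHERE location = 'Lab-A'

Result:
id | kind     | location
---+----------+---------
3  | co2      | Lab-A   
4  | humidity | Lab-A   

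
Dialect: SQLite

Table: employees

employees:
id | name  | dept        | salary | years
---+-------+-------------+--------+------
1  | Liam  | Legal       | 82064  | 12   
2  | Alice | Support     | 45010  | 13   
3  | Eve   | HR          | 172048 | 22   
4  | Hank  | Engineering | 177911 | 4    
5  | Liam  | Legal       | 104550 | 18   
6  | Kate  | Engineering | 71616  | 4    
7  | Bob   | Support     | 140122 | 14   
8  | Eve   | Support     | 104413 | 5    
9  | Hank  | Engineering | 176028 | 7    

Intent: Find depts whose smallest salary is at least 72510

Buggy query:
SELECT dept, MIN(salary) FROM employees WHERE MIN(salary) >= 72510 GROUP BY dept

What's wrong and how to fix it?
Bug: MIN() in WHERE is a misuse of aggregate

Fix: Use HAVING for the per-group MIN condition

Corrected query:
SELECT dept, MIN(salary) FROM employees GROUP BY dept HAVING MIN(salary) >= 72510

Result:
dept  | MIN(salary)
------+------------
HR    | 172048     
Legal | 82064      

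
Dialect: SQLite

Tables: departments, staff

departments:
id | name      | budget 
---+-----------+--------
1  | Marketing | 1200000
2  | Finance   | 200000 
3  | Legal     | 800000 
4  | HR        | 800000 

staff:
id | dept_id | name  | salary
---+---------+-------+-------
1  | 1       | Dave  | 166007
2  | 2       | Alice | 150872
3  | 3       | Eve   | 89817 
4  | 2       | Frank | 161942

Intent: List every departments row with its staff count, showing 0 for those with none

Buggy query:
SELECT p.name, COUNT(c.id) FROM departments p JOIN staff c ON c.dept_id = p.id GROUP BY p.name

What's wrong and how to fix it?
Bug: An inner join excludes parents with zero children

Fix: Use LEFT JOIN so parents without children still appear (COUNT(c.id) gives 0)

Corrected query:
SELECT p.name, COUNT(c.id) FROM departments p LEFT JOIN staff c ON c.dept_id = p.id GROUP BY p.name

Result:
name      | COUNT(c.id)
----------+------------
Finance   | 2          
HR        | 0          
Legal     | 1          
Marketing | 1          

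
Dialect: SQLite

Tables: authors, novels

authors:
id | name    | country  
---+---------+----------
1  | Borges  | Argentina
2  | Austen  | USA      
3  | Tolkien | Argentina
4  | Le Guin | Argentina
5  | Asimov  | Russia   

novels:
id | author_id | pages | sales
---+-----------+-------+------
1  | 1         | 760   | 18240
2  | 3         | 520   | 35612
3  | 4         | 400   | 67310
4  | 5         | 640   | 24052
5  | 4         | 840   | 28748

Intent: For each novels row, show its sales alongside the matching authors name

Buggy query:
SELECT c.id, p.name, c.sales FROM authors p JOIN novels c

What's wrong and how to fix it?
Bug: Missing join condition: each novels row is matched to all authors rows instead of just its own

Fix: Specify the join condition linking the foreign key to the parent id

Corrected query:
SELECT c.id, p.name, c.sales FROM authors p JOIN novels c ON c.author_id = p.id

Result:
id | name    | sales
---+---------+------
1  | Borges  | 18240
2  | Tolkien | 35612
3  | Le Guin | 67310
4  | Asimov  | 24052
5  | Le Guin | 28748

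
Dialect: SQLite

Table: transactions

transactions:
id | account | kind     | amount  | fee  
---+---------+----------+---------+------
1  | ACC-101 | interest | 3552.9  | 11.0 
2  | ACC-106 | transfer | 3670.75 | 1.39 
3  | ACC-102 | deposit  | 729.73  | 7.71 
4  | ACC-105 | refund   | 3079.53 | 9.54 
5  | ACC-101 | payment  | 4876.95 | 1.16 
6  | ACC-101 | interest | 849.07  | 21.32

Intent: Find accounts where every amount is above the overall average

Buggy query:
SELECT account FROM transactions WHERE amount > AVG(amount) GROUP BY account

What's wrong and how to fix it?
Bug: WHERE evaluates per row before aggregation, so AVG() is unavailable

Fix: Use a subquery for AVG and a HAVING MIN(...) filter so the condition holds for every row in the group

Corrected query:
SELECT account FROM transactions GROUP BY account HAVING MIN(amount) > (SELECT AVG(amount) FROM transactions)

Result:
account
-------
ACC-105
ACC-106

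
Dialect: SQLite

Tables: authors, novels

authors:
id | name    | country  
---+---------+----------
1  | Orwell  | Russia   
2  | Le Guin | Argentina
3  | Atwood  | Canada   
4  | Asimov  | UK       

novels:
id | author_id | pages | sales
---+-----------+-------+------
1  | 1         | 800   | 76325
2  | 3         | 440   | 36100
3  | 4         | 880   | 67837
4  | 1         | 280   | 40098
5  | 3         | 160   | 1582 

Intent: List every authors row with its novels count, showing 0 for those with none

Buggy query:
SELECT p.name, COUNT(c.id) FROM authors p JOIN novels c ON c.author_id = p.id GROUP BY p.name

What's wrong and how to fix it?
Bug: INNER JOIN drops authors rows that have no matching novels rows

Fix: Use LEFT JOIN so parents without children still appear (COUNT(c.id) gives 0)

Corrected query:
SELECT p.name, COUNT(c.id) FROM authors p LEFT JOIN novels c ON c.author_id = p.id GROUP BY p.name

Result:
name    | COUNT(c.id)
--------+------------
Asimov  | 1          
Atwood  | 2          
Le Guin | 0          
Orwell  | 2          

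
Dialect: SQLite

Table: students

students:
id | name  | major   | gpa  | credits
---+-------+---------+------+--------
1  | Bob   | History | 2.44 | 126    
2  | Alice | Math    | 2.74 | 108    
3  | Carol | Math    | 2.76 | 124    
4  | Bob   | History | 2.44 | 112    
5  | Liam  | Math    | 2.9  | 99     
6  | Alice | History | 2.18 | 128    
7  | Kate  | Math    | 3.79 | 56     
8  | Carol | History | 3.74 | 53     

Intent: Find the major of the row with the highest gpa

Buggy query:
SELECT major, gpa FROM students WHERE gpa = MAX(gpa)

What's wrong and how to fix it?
Bug: WHERE is evaluated per row; an aggregate over the whole table isn't defined there

Fix: Use a subquery: WHERE gpa = (SELECT MAX(gpa) FROM students)

Corrected query:
SELECT major, gpa FROM students WHERE gpa = (SELECT MAX(gpa) FROM students)

Result:
major | gpa 
------+-----
Math  | 3.79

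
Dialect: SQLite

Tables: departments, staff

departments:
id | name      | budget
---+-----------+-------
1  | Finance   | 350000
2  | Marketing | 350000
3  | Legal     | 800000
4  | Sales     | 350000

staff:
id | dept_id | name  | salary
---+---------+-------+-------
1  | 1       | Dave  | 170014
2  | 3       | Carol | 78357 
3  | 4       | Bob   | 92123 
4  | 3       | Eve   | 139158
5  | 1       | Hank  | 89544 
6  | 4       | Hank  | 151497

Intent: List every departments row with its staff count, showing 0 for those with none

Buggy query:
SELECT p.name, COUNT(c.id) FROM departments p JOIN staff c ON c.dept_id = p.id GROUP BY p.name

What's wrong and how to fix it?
Bug: INNER JOIN drops departments rows that have no matching staff rows

Fix: Switch to LEFT JOIN to retain unmatched parent rows

Corrected query:
SELECT p.name, COUNT(c.id) FROM departments p LEFT JOIN staff c ON c.dept_id = p.id GROUP BY p.name

Result:
name      | COUNT(c.id)
----------+------------
Finance   | 2          
Legal     | 2          
Marketing | 0          
Sales     | 2          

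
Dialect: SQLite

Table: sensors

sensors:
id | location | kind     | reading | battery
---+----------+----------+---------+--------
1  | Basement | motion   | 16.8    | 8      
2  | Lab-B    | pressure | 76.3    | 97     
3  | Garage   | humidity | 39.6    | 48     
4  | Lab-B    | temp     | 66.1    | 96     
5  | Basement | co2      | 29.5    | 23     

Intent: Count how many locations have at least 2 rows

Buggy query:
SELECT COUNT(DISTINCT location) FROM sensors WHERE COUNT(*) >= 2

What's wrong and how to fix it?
Bug: COUNT(*) cannot appear in WHERE; the per-group count doesn't exist yet

Fix: Use a subquery that GROUPs and filters with HAVING, then count its rows

Corrected query:
SELECT COUNT(*) FROM (SELECT location FROM sensors GROUP BY location HAVING COUNT(*) >= 2)

Result:
COUNT(*)
--------
2       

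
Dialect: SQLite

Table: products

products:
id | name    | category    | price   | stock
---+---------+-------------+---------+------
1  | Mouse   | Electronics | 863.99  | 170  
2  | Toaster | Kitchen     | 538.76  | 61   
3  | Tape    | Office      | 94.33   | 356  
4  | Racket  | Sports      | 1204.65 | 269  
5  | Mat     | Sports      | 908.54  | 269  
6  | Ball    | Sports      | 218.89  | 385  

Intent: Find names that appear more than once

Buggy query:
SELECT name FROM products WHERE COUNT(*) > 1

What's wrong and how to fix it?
Bug: WHERE can't reference COUNT(*); aggregates are computed after WHERE

Fix: Group first, then use HAVING for the count condition

Corrected query:
SELECT name FROM products GROUP BY name HAVING COUNT(*) > 1

Result:
(no rows)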